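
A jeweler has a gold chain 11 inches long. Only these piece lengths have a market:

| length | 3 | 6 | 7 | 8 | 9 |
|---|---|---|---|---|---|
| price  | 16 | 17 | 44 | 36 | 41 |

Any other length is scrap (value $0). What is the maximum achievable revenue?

60

Consider every possible first cut. f[k] is the best of p[i]+f[k−i] over all sellable i≤k.
f[1] = 0
f[2] = 0
f[3] = 16
f[4] = 16
f[5] = 16
f[6] = max(16+16, 17+0) = 32
f[7] = max(16+16, 17+0, 44+0) = 44
f[8] = max(16+16, 17+0, 44+0, 36+0) = 44
f[9] = max(16+32, 17+16, 44+0, 36+0, 41+0) = 48
f[10] = max(16+44, 17+16, 44+16, 36+0, 41+0) = 60
f[11] = max(16+44, 17+16, 44+16, 36+16, 41+0) = 60
One optimal cutting: pieces 7 + 3 with 1 inch of scrap → $60.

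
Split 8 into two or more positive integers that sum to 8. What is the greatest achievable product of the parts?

18

Let g[k] be the best product for length k (with at least one cut). For each first piece i, the rest contributes max(k−i, g[k−i]).
Small cases: g[2]=1.
g[3] = max(1×2, 2×1) = 2
g[4] = max(1×3, 2×2, 3×1) = 4
g[5] = max(1×4, 2×3, 3×2, 4×1) = 6
g[6] = max(1×6, 2×4, 3×3, 4×2, 5×1) = 9
g[7] = max(1×9, 2×6, 3×4, 4×3, 5×2, 6×1) = 12
g[8] = max(1×12, 2×9, 3×6, …, 6×2, 7×1) = 18
One optimal split: 3 + 3 + 2; product 3×3×2 = 18.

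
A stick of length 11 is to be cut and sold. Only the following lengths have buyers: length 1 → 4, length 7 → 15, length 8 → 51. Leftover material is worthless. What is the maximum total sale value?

63

Let best[k] be the best obtainable value from length k. For each k, try every first piece i and keep the best of price[i] + best[k−i].
best[1] = 4
best[2] = 8  (first piece 1, then best[1]=4)
best[3] = 12  (first piece 1, then best[2]=8)
best[4] = 16  (first piece 1, then best[3]=12)
best[5] = 20  (first piece 1, then best[4]=16)
best[6] = 24  (first piece 1, then best[5]=20)
best[7] = max(4+24, 15+0) = 28
best[8] = max(4+28, 15+4, 51+0) = 51
best[9] = max(4+51, 15+8, 51+4) = 55
best[10] = max(4+55, 15+12, 51+8) = 59
best[11] = max(4+59, 15+16, 51+12) = 63
One optimal cutting: 8 + 1 + 1 + 1 → 63.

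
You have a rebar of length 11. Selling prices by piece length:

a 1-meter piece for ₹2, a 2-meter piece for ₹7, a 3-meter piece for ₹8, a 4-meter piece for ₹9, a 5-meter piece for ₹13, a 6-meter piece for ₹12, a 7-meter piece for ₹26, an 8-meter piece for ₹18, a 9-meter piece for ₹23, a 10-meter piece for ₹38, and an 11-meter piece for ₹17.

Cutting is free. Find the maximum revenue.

Build R[k] bottom-up: R[k] = max over allowed piece i of (p[i] + R[k−i]).
R[1] = 2
R[2] = max(2+2, 7+0) = 7
R[3] = max(2+7, 7+2, 8+0) = 9
R[4] = max(2+9, 7+7, 8+2, 9+0) = 14
R[5] = max(2+14, 7+9, 8+7, 9+2, 13+0) = 16
R[6] = max(2+16, 7+14, 8+9, 9+7, 13+2, 12+0) = 21
R[7] = max(2+21, 7+16, 8+14, …, 12+2, 26+0) = 26
R[8] = max(2+26, 7+21, 8+16, …, 26+2, 18+0) = 28
R[9] = max(2+28, 7+26, 8+21, …, 18+2, 23+0) = 33
R[10] = max(2+33, 7+28, 8+26, …, 23+2, 38+0) = 38
R[11] = max(2+38, 7+33, 8+28, …, 38+2, 17+0) = 40
One optimal cutting: 10 + 1 → ₹38 + ₹2 = ₹40.

40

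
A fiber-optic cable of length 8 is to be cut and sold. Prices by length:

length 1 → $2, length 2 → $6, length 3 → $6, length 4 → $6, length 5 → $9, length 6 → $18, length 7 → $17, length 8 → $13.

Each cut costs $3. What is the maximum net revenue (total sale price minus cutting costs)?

21

Let v[k] be the best obtainable value from length k. For each k, try every first piece i and keep the best of price[i] + v[k−i] minus the 3 cut fee when i<k.
v[1] = 2
v[2] = max(2+2-3, 6+0) = 6
v[3] = max(2+6-3, 6+2-3, 6+0) = 6
v[4] = max(2+6-3, 6+6-3, 6+2-3, 6+0) = 9
v[5] = max(2+9-3, 6+6-3, 6+6-3, 6+2-3, 9+0) = 9
v[6] = max(2+9-3, 6+9-3, 6+6-3, 6+6-3, 9+2-3, 18+0) = 18
v[7] = max(2+18-3, 6+9-3, 6+9-3, …, 18+2-3, 17+0) = 17
v[8] = max(2+17-3, 6+18-3, 6+9-3, …, 17+2-3, 13+0) = 21
One optimal plan: pieces 6 + 2 (1 cut) → $24 − $3 = $21.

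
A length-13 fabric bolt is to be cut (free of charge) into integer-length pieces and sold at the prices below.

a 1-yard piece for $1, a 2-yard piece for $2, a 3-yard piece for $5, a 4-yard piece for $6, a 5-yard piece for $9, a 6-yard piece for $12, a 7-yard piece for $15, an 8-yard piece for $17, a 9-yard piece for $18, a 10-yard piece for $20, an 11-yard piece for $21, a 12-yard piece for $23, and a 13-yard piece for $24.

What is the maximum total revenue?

Build R[k] bottom-up: R[k] = max over allowed piece i of (p[i] + R[k−i]).
R[1] = 1
R[2] = max(1+1, 2+0) = 2
R[3] = max(1+2, 2+1, 5+0) = 5
R[4] = max(1+5, 2+2, 5+1, 6+0) = 6
R[5] = max(1+6, 2+5, 5+2, 6+1, 9+0) = 9
R[6] = max(1+9, 2+6, 5+5, 6+2, 9+1, 12+0) = 12
R[7] = max(1+12, 2+9, 5+6, …, 12+1, 15+0) = 15
R[8] = max(1+15, 2+12, 5+9, …, 15+1, 17+0) = 17
R[9] = max(1+17, 2+15, 5+12, …, 17+1, 18+0) = 18
R[10] = max(1+18, 2+17, 5+15, …, 18+1, 20+0) = 20
R[11] = max(1+20, 2+18, 5+17, …, 20+1, 21+0) = 22
R[12] = max(1+22, 2+20, 5+18, …, 21+1, 23+0) = 24
R[13] = max(1+24, 2+22, 5+20, …, 23+1, 24+0) = 27
One optimal cutting: 7 + 6 → $15 + $12 = $27.

27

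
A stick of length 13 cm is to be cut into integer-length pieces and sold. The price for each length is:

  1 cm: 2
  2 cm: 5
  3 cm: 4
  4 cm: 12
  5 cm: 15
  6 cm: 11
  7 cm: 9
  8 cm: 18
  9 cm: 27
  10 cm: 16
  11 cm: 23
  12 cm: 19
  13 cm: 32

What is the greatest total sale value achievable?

Let best[k] be the best obtainable value from length k. For each k, try every first piece i and keep the best of price[i] + best[k−i].
best[1] = 2
best[2] = max(2+2, 5+0) = 5
best[3] = max(2+5, 5+2, 4+0) = 7
best[4] = max(2+7, 5+5, 4+2, 12+0) = 12
best[5] = max(2+12, 5+7, 4+5, 12+2, 15+0) = 15
best[6] = max(2+15, 5+12, 4+7, 12+5, 15+2, 11+0) = 17
best[7] = max(2+17, 5+15, 4+12, …, 11+2, 9+0) = 20
best[8] = max(2+20, 5+17, 4+15, …, 9+2, 18+0) = 24
best[9] = max(2+24, 5+20, 4+17, …, 18+2, 27+0) = 27
best[10] = max(2+27, 5+24, 4+20, …, 27+2, 16+0) = 30
best[11] = max(2+30, 5+27, 4+24, …, 16+2, 23+0) = 32
best[12] = max(2+32, 5+30, 4+27, …, 23+2, 19+0) = 36
best[13] = max(2+36, 5+32, 4+30, …, 19+2, 32+0) = 39
One optimal cutting: 5 + 4 + 4 → 15 + 12 + 12 = 39.

39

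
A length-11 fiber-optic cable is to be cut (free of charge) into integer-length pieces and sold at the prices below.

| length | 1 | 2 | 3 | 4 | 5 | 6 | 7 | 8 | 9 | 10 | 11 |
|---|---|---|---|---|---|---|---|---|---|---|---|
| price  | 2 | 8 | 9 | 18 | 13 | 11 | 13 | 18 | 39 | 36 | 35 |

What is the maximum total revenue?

Build r[k] bottom-up: r[k] = max over allowed piece i of (p[i] + r[k−i]).
r[1] = 2
r[2] = max(2+2, 8+0) = 8
r[3] = max(2+8, 8+2, 9+0) = 10
r[4] = max(2+10, 8+8, 9+2, 18+0) = 18
r[5] = max(2+18, 8+10, 9+8, 18+2, 13+0) = 20
r[6] = max(2+20, 8+18, 9+10, 18+8, 13+2, 11+0) = 26
r[7] = max(2+26, 8+20, 9+18, …, 11+2, 13+0) = 28
r[8] = max(2+28, 8+26, 9+20, …, 13+2, 18+0) = 36
r[9] = max(2+36, 8+28, 9+26, …, 18+2, 39+0) = 39
r[10] = max(2+39, 8+36, 9+28, …, 39+2, 36+0) = 44
r[11] = max(2+44, 8+39, 9+36, …, 36+2, 35+0) = 47
One optimal cutting: 9 + 2 → $39 + $8 = $47.

47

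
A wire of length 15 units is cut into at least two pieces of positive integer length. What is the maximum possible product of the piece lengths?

Define f[k] = max over 1≤i<k of i · max(k−i, f[k−i]); the inner max lets the remainder stay uncut if that's better.
f[2] = 1×max(1,0) = 1×1 = 1
f[3] = 1×max(2,1) = 1×2 = 2
f[4] = 2×max(2,1) = 2×2 = 4
f[5] = 2×max(3,2) = 2×3 = 6
f[6] = 3×max(3,2) = 3×3 = 9
f[7] = 2×max(5,6) = 2×6 = 12
f[8] = 2×max(6,9) = 2×9 = 18
f[9] = 3×max(6,9) = 3×9 = 27
f[10] = 2×max(8,18) = 2×18 = 36
f[11] = 2×max(9,27) = 2×27 = 54
f[12] = 3×max(9,27) = 3×27 = 81
f[13] = 2×max(11,54) = 2×54 = 108
f[14] = 2×max(12,81) = 2×81 = 162
f[15] = 3×max(12,81) = 3×81 = 243
One optimal split: 3 + 3 + 3 + 3 + 3; product 3×3×3×3×3 = 243.

243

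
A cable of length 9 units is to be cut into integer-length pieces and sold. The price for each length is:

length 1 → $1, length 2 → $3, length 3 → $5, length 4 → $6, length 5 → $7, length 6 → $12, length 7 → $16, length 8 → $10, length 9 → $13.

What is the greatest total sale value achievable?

Consider every possible first cut. R[k] is the best of p[i]+R[k−i] over all sellable i≤k.
R[1] = 1
R[2] = max(1+1, 3+0) = 3
R[3] = max(1+3, 3+1, 5+0) = 5
R[4] = max(1+5, 3+3, 5+1, 6+0) = 6
R[5] = max(1+6, 3+5, 5+3, 6+1, 7+0) = 8
R[6] = max(1+8, 3+6, 5+5, 6+3, 7+1, 12+0) = 12
R[7] = max(1+12, 3+8, 5+6, …, 12+1, 16+0) = 16
R[8] = max(1+16, 3+12, 5+8, …, 16+1, 10+0) = 17
R[9] = max(1+17, 3+16, 5+12, …, 10+1, 13+0) = 19
One optimal cutting: 7 + 2 → $16 + $3 = $19.

19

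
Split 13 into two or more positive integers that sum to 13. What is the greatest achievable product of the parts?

Fill P[k] for k=2..13: at each k try every first piece i and multiply by the better of (k−i) uncut or P[k−i].
P[2] = 1*max(1,0) = 1*1 = 1
P[3] = 1*max(2,1) = 1*2 = 2
P[4] = 2*max(2,1) = 2*2 = 4
P[5] = 2*max(3,2) = 2*3 = 6
P[6] = 3*max(3,2) = 3*3 = 9
P[7] = 2*max(5,6) = 2*6 = 12
P[8] = 2*max(6,9) = 2*9 = 18
P[9] = 3*max(6,9) = 3*9 = 27
P[10] = 2*max(8,18) = 2*18 = 36
P[11] = 2*max(9,27) = 2*27 = 54
P[12] = 3*max(9,27) = 3*27 = 81
P[13] = 2*max(11,54) = 2*54 = 108
One optimal split: 3 + 3 + 3 + 2 + 2; product 3*3*3*2*2 = 108.

108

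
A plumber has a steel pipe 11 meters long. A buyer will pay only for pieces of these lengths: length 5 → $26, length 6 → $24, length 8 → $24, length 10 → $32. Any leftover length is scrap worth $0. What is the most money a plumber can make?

Let best[k] be the best obtainable value from length k. For each k, try every first piece i and keep the best of price[i] + best[k−i].
best[1] = 0
best[2] = 0
best[3] = 0
best[4] = 0
best[5] = 26
best[6] = max(26+0, 24+0) = 26
best[7] = max(26+0, 24+0) = 26
best[8] = max(26+0, 24+0, 24+0) = 26
best[9] = max(26+0, 24+0, 24+0) = 26
best[10] = max(26+26, 24+0, 24+0, 32+0) = 52
best[11] = max(26+26, 24+26, 24+0, 32+0) = 52
One optimal cutting: pieces 5 + 5 with 1 meter of scrap → $52.

52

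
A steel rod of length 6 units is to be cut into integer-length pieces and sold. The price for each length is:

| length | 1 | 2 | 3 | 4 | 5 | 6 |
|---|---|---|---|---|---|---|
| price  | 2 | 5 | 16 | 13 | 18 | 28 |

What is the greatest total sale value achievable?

32

Let v[k] be the best obtainable value from length k. For each k, try every first piece i and keep the best of price[i] + v[k−i].
v[1] = 2
v[2] = 5
v[3] = 16
v[4] = 18  (first piece 1, then v[3]=16)
v[5] = 21  (first piece 2, then v[3]=16)
v[6] = 32  (first piece 3, then v[3]=16)
One optimal cutting: 3 + 3 → $16 + $16 = $32.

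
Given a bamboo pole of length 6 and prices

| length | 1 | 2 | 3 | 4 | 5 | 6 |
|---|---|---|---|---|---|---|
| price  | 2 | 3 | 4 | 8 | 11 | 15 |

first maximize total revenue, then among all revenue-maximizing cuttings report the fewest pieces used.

1

Consider every possible first cut. r[k] is the best of p[i]+r[k−i] over all sellable i≤k.
r[1] = 2
r[2] = max(2+2, 3+0) = 4
r[3] = max(2+4, 3+2, 4+0) = 6
r[4] = max(2+6, 3+4, 4+2, 8+0) = 8
r[5] = max(2+8, 3+6, 4+4, 8+2, 11+0) = 11
r[6] = max(2+11, 3+8, 4+6, 8+4, 11+2, 15+0) = 15
Maximum revenue is $15.
Now minimize piece count subject to staying optimal: for each k, pieces[k] = 1 + min over i with p[i]+r[k−i]=r[k] of pieces[k−i].
pieces[3] = 3
pieces[4] = 1
pieces[5] = 1
pieces[6] = 1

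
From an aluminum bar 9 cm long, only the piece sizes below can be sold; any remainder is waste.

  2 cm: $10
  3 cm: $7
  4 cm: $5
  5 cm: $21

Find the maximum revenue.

41

Build f[k] bottom-up: f[k] = max over allowed piece i of (p[i] + f[k−i]).
f[1] = 0
f[2] = 10
f[3] = max(10+0, 7+0) = 10
f[4] = max(10+10, 7+0, 5+0) = 20
f[5] = max(10+10, 7+10, 5+0, 21+0) = 21
f[6] = max(10+20, 7+10, 5+10, 21+0) = 30
f[7] = max(10+21, 7+20, 5+10, 21+10) = 31
f[8] = max(10+30, 7+21, 5+20, 21+10) = 40
f[9] = max(10+31, 7+30, 5+21, 21+20) = 41
One optimal cutting: 5 + 2 + 2 → $41.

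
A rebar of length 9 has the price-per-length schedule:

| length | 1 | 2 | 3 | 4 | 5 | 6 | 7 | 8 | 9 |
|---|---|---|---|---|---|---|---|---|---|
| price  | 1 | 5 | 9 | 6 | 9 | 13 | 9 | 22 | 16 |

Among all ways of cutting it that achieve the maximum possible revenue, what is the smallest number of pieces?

Build r[k] bottom-up: r[k] = max over allowed piece i of (p[i] + r[k−i]).
r[1] = 1
r[2] = max(1+1, 5+0) = 5
r[3] = max(1+5, 5+1, 9+0) = 9
r[4] = max(1+9, 5+5, 9+1, 6+0) = 10
r[5] = max(1+10, 5+9, 9+5, 6+1, 9+0) = 14
r[6] = max(1+14, 5+10, 9+9, 6+5, 9+1, 13+0) = 18
r[7] = max(1+18, 5+14, 9+10, …, 13+1, 9+0) = 19
r[8] = max(1+19, 5+18, 9+14, …, 9+1, 22+0) = 23
r[9] = max(1+23, 5+19, 9+18, …, 22+1, 16+0) = 27
Maximum revenue is ₹27.
Now minimize piece count subject to staying optimal: for each k, pieces[k] = 1 + min over i with p[i]+r[k−i]=r[k] of pieces[k−i].
pieces[6] = 2
pieces[7] = 3
pieces[8] = 3
pieces[9] = 3

3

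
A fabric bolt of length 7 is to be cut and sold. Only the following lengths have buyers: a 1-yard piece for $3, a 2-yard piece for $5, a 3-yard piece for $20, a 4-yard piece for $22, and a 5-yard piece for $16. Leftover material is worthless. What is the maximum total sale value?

43

Build f[k] bottom-up: f[k] = max over allowed piece i of (p[i] + f[k−i]).
f[1] = 3
f[2] = 6  (first piece 1, then f[1]=3)
f[3] = 20
f[4] = 23  (first piece 1, then f[3]=20)
f[5] = 26  (first piece 1, then f[4]=23)
f[6] = 40  (first piece 3, then f[3]=20)
f[7] = 43  (first piece 1, then f[6]=40)
One optimal cutting: 3 + 3 + 1 → $43.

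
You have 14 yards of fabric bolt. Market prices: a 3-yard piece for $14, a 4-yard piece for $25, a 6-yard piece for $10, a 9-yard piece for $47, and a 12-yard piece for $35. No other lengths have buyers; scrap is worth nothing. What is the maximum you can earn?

Let best[k] be the best obtainable value from length k. For each k, try every first piece i and keep the best of price[i] + best[k−i].
best[1] = 0
best[2] = 0
best[3] = 14
best[4] = 25
best[5] = 25
best[6] = 28  (first piece 3, then best[3]=14)
best[7] = 39  (first piece 3, then best[4]=25)
best[8] = 50  (first piece 4, then best[4]=25)
best[9] = 50
best[10] = 53  (first piece 3, then best[7]=39)
best[11] = 64  (first piece 3, then best[8]=50)
best[12] = 75  (first piece 4, then best[8]=50)
best[13] = 75
best[14] = 78  (first piece 3, then best[11]=64)
One optimal cutting: 4 + 4 + 3 + 3 → $78.

78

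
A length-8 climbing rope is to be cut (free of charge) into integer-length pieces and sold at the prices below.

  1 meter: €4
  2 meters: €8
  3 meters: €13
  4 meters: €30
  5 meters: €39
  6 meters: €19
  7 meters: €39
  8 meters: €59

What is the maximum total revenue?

60

Let r[k] be the best obtainable value from length k. For each k, try every first piece i and keep the best of price[i] + r[k−i].
r[1] = 4
r[2] = max(4+4, 8+0) = 8
r[3] = max(4+8, 8+4, 13+0) = 13
r[4] = max(4+13, 8+8, 13+4, 30+0) = 30
r[5] = max(4+30, 8+13, 13+8, 30+4, 39+0) = 39
r[6] = max(4+39, 8+30, 13+13, 30+8, 39+4, 19+0) = 43
r[7] = max(4+43, 8+39, 13+30, …, 19+4, 39+0) = 47
r[8] = max(4+47, 8+43, 13+39, …, 39+4, 59+0) = 60
One optimal cutting: 4 + 4 → €30 + €30 = €60.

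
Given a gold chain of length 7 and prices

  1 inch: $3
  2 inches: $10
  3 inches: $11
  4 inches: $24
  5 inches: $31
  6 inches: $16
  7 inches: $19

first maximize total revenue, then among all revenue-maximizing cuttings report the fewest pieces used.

2

Let r[k] be the best obtainable value from length k. For each k, try every first piece i and keep the best of price[i] + r[k−i].
r[1] = 3
r[2] = 10
r[3] = 13  (first piece 1, then r[2]=10)
r[4] = 24
r[5] = 31
r[6] = 34  (first piece 1, then r[5]=31)
r[7] = 41  (first piece 2, then r[5]=31)
Maximum revenue is $41.
Now minimize piece count subject to staying optimal: for each k, pieces[k] = 1 + min over i with p[i]+r[k−i]=r[k] of pieces[k−i].
pieces[4] = 1
pieces[5] = 1
pieces[6] = 2
pieces[7] = 2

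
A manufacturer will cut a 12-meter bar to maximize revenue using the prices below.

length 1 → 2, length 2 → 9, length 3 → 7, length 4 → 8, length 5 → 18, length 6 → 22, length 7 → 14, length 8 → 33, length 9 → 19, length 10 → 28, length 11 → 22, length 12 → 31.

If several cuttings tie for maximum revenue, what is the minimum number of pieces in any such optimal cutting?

Build r[k] bottom-up: r[k] = max over allowed piece i of (p[i] + r[k−i]).
r[1] = 2
r[2] = max(2+2, 9+0) = 9
r[3] = max(2+9, 9+2, 7+0) = 11
r[4] = max(2+11, 9+9, 7+2, 8+0) = 18
r[5] = max(2+18, 9+11, 7+9, 8+2, 18+0) = 20
r[6] = max(2+20, 9+18, 7+11, 8+9, 18+2, 22+0) = 27
r[7] = max(2+27, 9+20, 7+18, …, 22+2, 14+0) = 29
r[8] = max(2+29, 9+27, 7+20, …, 14+2, 33+0) = 36
r[9] = max(2+36, 9+29, 7+27, …, 33+2, 19+0) = 38
r[10] = max(2+38, 9+36, 7+29, …, 19+2, 28+0) = 45
r[11] = max(2+45, 9+38, 7+36, …, 28+2, 22+0) = 47
r[12] = max(2+47, 9+45, 7+38, …, 22+2, 31+0) = 54
Maximum revenue is 54.
Now minimize piece count subject to staying optimal: for each k, pieces[k] = 1 + min over i with p[i]+r[k−i]=r[k] of pieces[k−i].
pieces[9] = 5
pieces[10] = 5
pieces[11] = 6
pieces[12] = 6

6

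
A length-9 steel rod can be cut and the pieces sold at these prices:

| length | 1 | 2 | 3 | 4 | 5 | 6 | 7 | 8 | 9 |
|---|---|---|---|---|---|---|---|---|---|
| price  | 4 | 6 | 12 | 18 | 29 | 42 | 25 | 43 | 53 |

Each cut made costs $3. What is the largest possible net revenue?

53

Consider every possible first cut. v[k] is the best of p[i]+v[k−i] over all sellable i≤k, charging 3 whenever i<k.
v[1] = 4
v[2] = 6
v[3] = 12
v[4] = 18
v[5] = 29
v[6] = 42
v[7] = 43  (first piece 1, then v[6]=42)
v[8] = 45  (first piece 2, then v[6]=42)
v[9] = 53
Best is to make no cuts and sell whole for $53.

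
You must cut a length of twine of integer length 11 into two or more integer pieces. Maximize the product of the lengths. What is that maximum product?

Fill m[k] for k=2..11: at each k try every first piece i and multiply by the better of (k−i) uncut or m[k−i].
m[2] = 1×max(1,0) = 1×1 = 1
m[3] = 1×max(2,1) = 1×2 = 2
m[4] = 2×max(2,1) = 2×2 = 4
m[5] = 2×max(3,2) = 2×3 = 6
m[6] = 3×max(3,2) = 3×3 = 9
m[7] = 2×max(5,6) = 2×6 = 12
m[8] = 2×max(6,9) = 2×9 = 18
m[9] = 3×max(6,9) = 3×9 = 27
m[10] = 2×max(8,18) = 2×18 = 36
m[11] = 2×max(9,27) = 2×27 = 54
One optimal split: 3 + 3 + 3 + 2; product 3×3×3×2 = 54.

54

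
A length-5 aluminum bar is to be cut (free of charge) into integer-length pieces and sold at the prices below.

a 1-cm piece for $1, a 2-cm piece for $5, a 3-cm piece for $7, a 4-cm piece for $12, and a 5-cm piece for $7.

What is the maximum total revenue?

Consider every possible first cut. r[k] is the best of p[i]+r[k−i] over all sellable i≤k.
r[1] = 1
r[2] = max(1+1, 5+0) = 5
r[3] = max(1+5, 5+1, 7+0) = 7
r[4] = max(1+7, 5+5, 7+1, 12+0) = 12
r[5] = max(1+12, 5+7, 7+5, 12+1, 7+0) = 13
One optimal cutting: 4 + 1 → $12 + $1 = $13.

13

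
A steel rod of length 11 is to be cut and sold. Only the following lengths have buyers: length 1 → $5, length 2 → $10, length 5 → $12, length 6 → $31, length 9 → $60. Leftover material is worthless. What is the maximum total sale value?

Let r[k] be the best obtainable value from length k. For each k, try every first piece i and keep the best of price[i] + r[k−i].
r[1] = 5
r[2] = 10  (first piece 1, then r[1]=5)
r[3] = 15  (first piece 1, then r[2]=10)
r[4] = 20  (first piece 1, then r[3]=15)
r[5] = 25  (first piece 1, then r[4]=20)
r[6] = 31
r[7] = 36  (first piece 1, then r[6]=31)
r[8] = 41  (first piece 1, then r[7]=36)
r[9] = 60
r[10] = 65  (first piece 1, then r[9]=60)
r[11] = 70  (first piece 1, then r[10]=65)
One optimal cutting: 9 + 1 + 1 → $70.

70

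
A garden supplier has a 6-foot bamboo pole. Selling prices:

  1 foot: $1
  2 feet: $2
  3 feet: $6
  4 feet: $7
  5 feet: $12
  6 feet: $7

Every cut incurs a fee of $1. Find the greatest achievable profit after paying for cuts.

12

Consider every possible first cut. r[k] is the best of p[i]+r[k−i] over all sellable i≤k, charging 1 whenever i<k.
r[1] = 1
r[2] = 2
r[3] = 6
r[4] = 7
r[5] = 12
r[6] = 12  (first piece 1, then r[5]=12)
One optimal plan: pieces 5 + 1 (1 cut) → $13 − $1 = $12.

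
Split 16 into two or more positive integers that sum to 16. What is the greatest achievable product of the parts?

Define g[k] = max over 1≤i<k of i · max(k−i, g[k−i]); the inner max lets the remainder stay uncut if that's better.
g[2] = 1*max(1,0) = 1*1 = 1
g[3] = 1*max(2,1) = 1*2 = 2
g[4] = 2*max(2,1) = 2*2 = 4
g[5] = 2*max(3,2) = 2*3 = 6
g[6] = 3*max(3,2) = 3*3 = 9
g[7] = 2*max(5,6) = 2*6 = 12
g[8] = 2*max(6,9) = 2*9 = 18
g[9] = 3*max(6,9) = 3*9 = 27
g[10] = 2*max(8,18) = 2*18 = 36
g[11] = 2*max(9,27) = 2*27 = 54
g[12] = 3*max(9,27) = 3*27 = 81
g[13] = 2*max(11,54) = 2*54 = 108
g[14] = 2*max(12,81) = 2*81 = 162
g[15] = 3*max(12,81) = 3*81 = 243
g[16] = 2*max(14,162) = 2*162 = 324
One optimal split: 3 + 3 + 3 + 3 + 2 + 2; product 3*3*3*3*2*2 = 324.

324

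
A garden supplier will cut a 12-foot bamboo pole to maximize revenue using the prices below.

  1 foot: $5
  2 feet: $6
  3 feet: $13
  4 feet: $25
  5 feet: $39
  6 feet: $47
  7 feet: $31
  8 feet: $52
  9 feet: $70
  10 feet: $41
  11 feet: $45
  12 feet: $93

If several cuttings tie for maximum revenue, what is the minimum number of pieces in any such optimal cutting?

2

Build r[k] bottom-up: r[k] = max over allowed piece i of (p[i] + r[k−i]).
r[1] = 5
r[2] = max(5+5, 6+0) = 10
r[3] = max(5+10, 6+5, 13+0) = 15
r[4] = max(5+15, 6+10, 13+5, 25+0) = 25
r[5] = max(5+25, 6+15, 13+10, 25+5, 39+0) = 39
r[6] = max(5+39, 6+25, 13+15, 25+10, 39+5, 47+0) = 47
r[7] = max(5+47, 6+39, 13+25, …, 47+5, 31+0) = 52
r[8] = max(5+52, 6+47, 13+39, …, 31+5, 52+0) = 57
r[9] = max(5+57, 6+52, 13+47, …, 52+5, 70+0) = 70
r[10] = max(5+70, 6+57, 13+52, …, 70+5, 41+0) = 78
r[11] = max(5+78, 6+70, 13+57, …, 41+5, 45+0) = 86
r[12] = max(5+86, 6+78, 13+70, …, 45+5, 93+0) = 94
Maximum revenue is $94.
Now minimize piece count subject to staying optimal: for each k, pieces[k] = 1 + min over i with p[i]+r[k−i]=r[k] of pieces[k−i].
pieces[9] = 1
pieces[10] = 2
pieces[11] = 2
pieces[12] = 2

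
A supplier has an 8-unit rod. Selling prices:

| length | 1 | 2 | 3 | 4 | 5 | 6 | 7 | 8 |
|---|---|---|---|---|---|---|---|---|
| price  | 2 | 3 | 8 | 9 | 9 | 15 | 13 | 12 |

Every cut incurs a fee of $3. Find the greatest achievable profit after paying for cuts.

15

Consider every possible first cut. v[k] is the best of p[i]+v[k−i] over all sellable i≤k, charging 3 whenever i<k.
v[1] = 2
v[2] = 3
v[3] = 8
v[4] = 9
v[5] = 9
v[6] = 15
v[7] = 14  (first piece 1, then v[6]=15)
v[8] = 15  (first piece 2, then v[6]=15)
One optimal plan: pieces 6 + 2 (1 cut) → $18 − $3 = $15.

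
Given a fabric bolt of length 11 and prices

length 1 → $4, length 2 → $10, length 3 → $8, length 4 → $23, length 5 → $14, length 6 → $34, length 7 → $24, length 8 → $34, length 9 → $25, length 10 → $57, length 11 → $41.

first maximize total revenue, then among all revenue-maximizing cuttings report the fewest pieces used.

2

Consider every possible first cut. r[k] is the best of p[i]+r[k−i] over all sellable i≤k.
r[1] = 4
r[2] = max(4+4, 10+0) = 10
r[3] = max(4+10, 10+4, 8+0) = 14
r[4] = max(4+14, 10+10, 8+4, 23+0) = 23
r[5] = max(4+23, 10+14, 8+10, 23+4, 14+0) = 27
r[6] = max(4+27, 10+23, 8+14, 23+10, 14+4, 34+0) = 34
r[7] = max(4+34, 10+27, 8+23, …, 34+4, 24+0) = 38
r[8] = max(4+38, 10+34, 8+27, …, 24+4, 34+0) = 46
r[9] = max(4+46, 10+38, 8+34, …, 34+4, 25+0) = 50
r[10] = max(4+50, 10+46, 8+38, …, 25+4, 57+0) = 57
r[11] = max(4+57, 10+50, 8+46, …, 57+4, 41+0) = 61
Maximum revenue is $61.
Now minimize piece count subject to staying optimal: for each k, pieces[k] = 1 + min over i with p[i]+r[k−i]=r[k] of pieces[k−i].
pieces[8] = 2
pieces[9] = 3
pieces[10] = 1
pieces[11] = 2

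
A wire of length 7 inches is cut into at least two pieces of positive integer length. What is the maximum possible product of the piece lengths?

Let prod[k] be the best product for length k (with at least one cut). For each first piece i, the rest contributes max(k−i, prod[k−i]).
prod[2] = 1×max(1,0) = 1×1 = 1
prod[3] = 1×max(2,1) = 1×2 = 2
prod[4] = 2×max(2,1) = 2×2 = 4
prod[5] = 2×max(3,2) = 2×3 = 6
prod[6] = 3×max(3,2) = 3×3 = 9
prod[7] = 2×max(5,6) = 2×6 = 12
One optimal split: 3 + 2 + 2; product 3×2×2 = 12.

12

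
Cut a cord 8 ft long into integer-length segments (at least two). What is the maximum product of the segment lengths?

Let prod[k] be the best product for length k (with at least one cut). For each first piece i, the rest contributes max(k−i, prod[k−i]).
Small cases: prod[2]=1, prod[3]=2.
prod[4] = 2×max(2,1) = 2×2 = 4
prod[5] = 2×max(3,2) = 2×3 = 6
prod[6] = 3×max(3,2) = 3×3 = 9
prod[7] = 2×max(5,6) = 2×6 = 12
prod[8] = 2×max(6,9) = 2×9 = 18
One optimal split: 3 + 3 + 2; product 3×3×2 = 18.

18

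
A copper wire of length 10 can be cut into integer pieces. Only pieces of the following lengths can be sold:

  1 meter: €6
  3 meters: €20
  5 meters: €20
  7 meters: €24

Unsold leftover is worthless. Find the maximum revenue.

Consider every possible first cut. r[k] is the best of p[i]+r[k−i] over all sellable i≤k.
r[1] = 6
r[2] = 12  (first piece 1, then r[1]=6)
r[3] = 20
r[4] = 26  (first piece 1, then r[3]=20)
r[5] = 32  (first piece 1, then r[4]=26)
r[6] = 40  (first piece 3, then r[3]=20)
r[7] = 46  (first piece 1, then r[6]=40)
r[8] = 52  (first piece 1, then r[7]=46)
r[9] = 60  (first piece 3, then r[6]=40)
r[10] = 66  (first piece 1, then r[9]=60)
One optimal cutting: 3 + 3 + 3 + 1 → €66.

66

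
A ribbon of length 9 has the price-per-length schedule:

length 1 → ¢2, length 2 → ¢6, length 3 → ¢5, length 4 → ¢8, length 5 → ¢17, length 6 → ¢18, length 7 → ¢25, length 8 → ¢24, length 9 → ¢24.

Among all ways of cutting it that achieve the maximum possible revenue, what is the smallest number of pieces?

Let r[k] be the best obtainable value from length k. For each k, try every first piece i and keep the best of price[i] + r[k−i].
r[1] = 2
r[2] = max(2+2, 6+0) = 6
r[3] = max(2+6, 6+2, 5+0) = 8
r[4] = max(2+8, 6+6, 5+2, 8+0) = 12
r[5] = max(2+12, 6+8, 5+6, 8+2, 17+0) = 17
r[6] = max(2+17, 6+12, 5+8, 8+6, 17+2, 18+0) = 19
r[7] = max(2+19, 6+17, 5+12, …, 18+2, 25+0) = 25
r[8] = max(2+25, 6+19, 5+17, …, 25+2, 24+0) = 27
r[9] = max(2+27, 6+25, 5+19, …, 24+2, 24+0) = 31
Maximum revenue is ¢31.
Now minimize piece count subject to staying optimal: for each k, pieces[k] = 1 + min over i with p[i]+r[k−i]=r[k] of pieces[k−i].
pieces[6] = 2
pieces[7] = 1
pieces[8] = 2
pieces[9] = 2

2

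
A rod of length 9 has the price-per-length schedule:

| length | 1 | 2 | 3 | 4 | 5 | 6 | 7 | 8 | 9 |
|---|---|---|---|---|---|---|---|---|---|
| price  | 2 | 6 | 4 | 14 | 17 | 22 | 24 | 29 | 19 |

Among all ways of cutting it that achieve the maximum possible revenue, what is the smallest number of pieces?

2

Consider every possible first cut. r[k] is the best of p[i]+r[k−i] over all sellable i≤k.
r[1] = 2
r[2] = 6
r[3] = 8  (first piece 1, then r[2]=6)
r[4] = 14
r[5] = 17
r[6] = 22
r[7] = 24  (first piece 1, then r[6]=22)
r[8] = 29
r[9] = 31  (first piece 1, then r[8]=29)
Maximum revenue is 31.
Now minimize piece count subject to staying optimal: for each k, pieces[k] = 1 + min over i with p[i]+r[k−i]=r[k] of pieces[k−i].
pieces[6] = 1
pieces[7] = 1
pieces[8] = 1
pieces[9] = 2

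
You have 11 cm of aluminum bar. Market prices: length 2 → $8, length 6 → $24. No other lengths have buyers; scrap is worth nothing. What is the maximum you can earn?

40

Build r[k] bottom-up: r[k] = max over allowed piece i of (p[i] + r[k−i]).
r[1] = 0
r[2] = 8
r[3] = 8
r[4] = 16  (first piece 2, then r[2]=8)
r[5] = 16
r[6] = 24  (first piece 2, then r[4]=16)
r[7] = 24
r[8] = 32  (first piece 2, then r[6]=24)
r[9] = 32
r[10] = 40  (first piece 2, then r[8]=32)
r[11] = 40
One optimal cutting: pieces 2 + 2 + 2 + 2 + 2 with 1 cm of scrap → $40.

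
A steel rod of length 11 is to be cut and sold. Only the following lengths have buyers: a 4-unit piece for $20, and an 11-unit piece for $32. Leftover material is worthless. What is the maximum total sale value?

40

Consider every possible first cut. f[k] is the best of p[i]+f[k−i] over all sellable i≤k.
f[1] = 0
f[2] = 0
f[3] = 0
f[4] = 20
f[5] = 20
f[6] = 20
f[7] = 20
f[8] = 40  (first piece 4, then f[4]=20)
f[9] = 40
f[10] = 40
f[11] = 40
One optimal cutting: pieces 4 + 4 with 3 units of scrap → $40.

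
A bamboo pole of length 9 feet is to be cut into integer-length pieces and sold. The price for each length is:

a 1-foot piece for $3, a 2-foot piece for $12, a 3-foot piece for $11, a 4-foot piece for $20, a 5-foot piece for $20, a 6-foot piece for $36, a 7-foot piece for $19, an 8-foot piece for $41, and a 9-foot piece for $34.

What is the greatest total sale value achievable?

51

Build best[k] bottom-up: best[k] = max over allowed piece i of (p[i] + best[k−i]).
best[1] = 3
best[2] = max(3+3, 12+0) = 12
best[3] = max(3+12, 12+3, 11+0) = 15
best[4] = max(3+15, 12+12, 11+3, 20+0) = 24
best[5] = max(3+24, 12+15, 11+12, 20+3, 20+0) = 27
best[6] = max(3+27, 12+24, 11+15, 20+12, 20+3, 36+0) = 36
best[7] = max(3+36, 12+27, 11+24, …, 36+3, 19+0) = 39
best[8] = max(3+39, 12+36, 11+27, …, 19+3, 41+0) = 48
best[9] = max(3+48, 12+39, 11+36, …, 41+3, 34+0) = 51
One optimal cutting: 2 + 2 + 2 + 2 + 1 → $12 + $12 + $12 + $12 + $3 = $51.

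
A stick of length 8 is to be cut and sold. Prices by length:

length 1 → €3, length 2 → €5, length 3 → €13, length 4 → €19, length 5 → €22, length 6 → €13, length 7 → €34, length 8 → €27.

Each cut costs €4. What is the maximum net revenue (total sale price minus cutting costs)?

Consider every possible first cut. net[k] is the best of p[i]+net[k−i] over all sellable i≤k, charging 4 whenever i<k.
net[1] = 3
net[2] = max(3+3-4, 5+0) = 5
net[3] = max(3+5-4, 5+3-4, 13+0) = 13
net[4] = max(3+13-4, 5+5-4, 13+3-4, 19+0) = 19
net[5] = max(3+19-4, 5+13-4, 13+5-4, 19+3-4, 22+0) = 22
net[6] = max(3+22-4, 5+19-4, 13+13-4, 19+5-4, 22+3-4, 13+0) = 22
net[7] = max(3+22-4, 5+22-4, 13+19-4, …, 13+3-4, 34+0) = 34
net[8] = max(3+34-4, 5+22-4, 13+22-4, …, 34+3-4, 27+0) = 34
One optimal plan: pieces 4 + 4 (1 cut) → €38 − €4 = €34.

34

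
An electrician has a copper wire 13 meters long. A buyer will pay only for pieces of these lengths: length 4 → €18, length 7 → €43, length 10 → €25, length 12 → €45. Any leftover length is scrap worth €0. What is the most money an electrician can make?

61

Let r[k] be the best obtainable value from length k. For each k, try every first piece i and keep the best of price[i] + r[k−i].
r[1] = 0
r[2] = 0
r[3] = 0
r[4] = 18
r[5] = 18
r[6] = 18
r[7] = 43
r[8] = 43
r[9] = 43
r[10] = 43
r[11] = 61  (first piece 4, then r[7]=43)
r[12] = 61
r[13] = 61
One optimal cutting: pieces 7 + 4 with 2 meters of scrap → €61.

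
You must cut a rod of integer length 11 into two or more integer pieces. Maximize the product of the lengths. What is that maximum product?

54

Define m[k] = max over 1≤i<k of i · max(k−i, m[k−i]); the inner max lets the remainder stay uncut if that's better.
m[2] = 1*max(1,0) = 1*1 = 1
m[3] = 1*max(2,1) = 1*2 = 2
m[4] = 2*max(2,1) = 2*2 = 4
m[5] = 2*max(3,2) = 2*3 = 6
m[6] = 3*max(3,2) = 3*3 = 9
m[7] = 2*max(5,6) = 2*6 = 12
m[8] = 2*max(6,9) = 2*9 = 18
m[9] = 3*max(6,9) = 3*9 = 27
m[10] = 2*max(8,18) = 2*18 = 36
m[11] = 2*max(9,27) = 2*27 = 54
One optimal split: 3 + 3 + 3 + 2; product 3*3*3*2 = 54.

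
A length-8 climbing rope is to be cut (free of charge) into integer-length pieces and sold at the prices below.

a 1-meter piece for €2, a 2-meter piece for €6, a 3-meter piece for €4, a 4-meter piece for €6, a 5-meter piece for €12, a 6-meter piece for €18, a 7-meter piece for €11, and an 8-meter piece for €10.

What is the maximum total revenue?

24

Let R[k] be the best obtainable value from length k. For each k, try every first piece i and keep the best of price[i] + R[k−i].
R[1] = 2
R[2] = 6
R[3] = 8  (first piece 1, then R[2]=6)
R[4] = 12  (first piece 2, then R[2]=6)
R[5] = 14  (first piece 1, then R[4]=12)
R[6] = 18  (first piece 2, then R[4]=12)
R[7] = 20  (first piece 1, then R[6]=18)
R[8] = 24  (first piece 2, then R[6]=18)
One optimal cutting: 2 + 2 + 2 + 2 → €6 + €6 + €6 + €6 = €24.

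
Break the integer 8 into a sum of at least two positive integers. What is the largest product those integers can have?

Fill g[k] for k=2..8: at each k try every first piece i and multiply by the better of (k−i) uncut or g[k−i].
g[2] = 1×max(1,0) = 1×1 = 1
g[3] = max(1×2, 2×1) = 2
g[4] = max(1×3, 2×2, 3×1) = 4
g[5] = max(1×4, 2×3, 3×2, 4×1) = 6
g[6] = max(1×6, 2×4, 3×3, 4×2, 5×1) = 9
g[7] = max(1×9, 2×6, 3×4, 4×3, 5×2, 6×1) = 12
g[8] = max(1×12, 2×9, 3×6, …, 6×2, 7×1) = 18
One optimal split: 3 + 3 + 2; product 3×3×2 = 18.

18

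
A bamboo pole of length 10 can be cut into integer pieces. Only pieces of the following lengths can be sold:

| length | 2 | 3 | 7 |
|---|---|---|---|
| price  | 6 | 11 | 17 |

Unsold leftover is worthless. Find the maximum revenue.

34

Build f[k] bottom-up: f[k] = max over allowed piece i of (p[i] + f[k−i]).
f[1] = 0
f[2] = 6
f[3] = 11
f[4] = 12  (first piece 2, then f[2]=6)
f[5] = 17  (first piece 2, then f[3]=11)
f[6] = 22  (first piece 3, then f[3]=11)
f[7] = 23  (first piece 2, then f[5]=17)
f[8] = 28  (first piece 2, then f[6]=22)
f[9] = 33  (first piece 3, then f[6]=22)
f[10] = 34  (first piece 2, then f[8]=28)
One optimal cutting: 3 + 3 + 2 + 2 → $34.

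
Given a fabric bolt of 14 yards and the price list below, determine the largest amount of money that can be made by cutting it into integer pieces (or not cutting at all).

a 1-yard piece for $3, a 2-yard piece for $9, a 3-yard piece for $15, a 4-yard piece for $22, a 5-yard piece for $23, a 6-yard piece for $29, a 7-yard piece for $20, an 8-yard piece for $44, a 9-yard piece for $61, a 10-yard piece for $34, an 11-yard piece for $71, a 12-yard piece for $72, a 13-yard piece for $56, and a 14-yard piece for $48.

Consider every possible first cut. R[k] is the best of p[i]+R[k−i] over all sellable i≤k.
R[1] = 3
R[2] = 9
R[3] = 15
R[4] = 22
R[5] = 25  (first piece 1, then R[4]=22)
R[6] = 31  (first piece 2, then R[4]=22)
R[7] = 37  (first piece 3, then R[4]=22)
R[8] = 44  (first piece 4, then R[4]=22)
R[9] = 61
R[10] = 64  (first piece 1, then R[9]=61)
R[11] = 71
R[12] = 76  (first piece 3, then R[9]=61)
R[13] = 83  (first piece 4, then R[9]=61)
R[14] = 86  (first piece 1, then R[13]=83)
One optimal cutting: 9 + 4 + 1 → $61 + $22 + $3 = $86.

86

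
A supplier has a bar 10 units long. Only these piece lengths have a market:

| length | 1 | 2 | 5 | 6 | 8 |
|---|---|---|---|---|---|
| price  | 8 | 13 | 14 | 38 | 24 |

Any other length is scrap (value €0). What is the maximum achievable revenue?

Consider every possible first cut. r[k] is the best of p[i]+r[k−i] over all sellable i≤k.
r[1] = 8
r[2] = max(8+8, 13+0) = 16
r[3] = max(8+16, 13+8) = 24
r[4] = max(8+24, 13+16) = 32
r[5] = max(8+32, 13+24, 14+0) = 40
r[6] = max(8+40, 13+32, 14+8, 38+0) = 48
r[7] = max(8+48, 13+40, 14+16, 38+8) = 56
r[8] = max(8+56, 13+48, 14+24, 38+16, 24+0) = 64
r[9] = max(8+64, 13+56, 14+32, 38+24, 24+8) = 72
r[10] = max(8+72, 13+64, 14+40, 38+32, 24+16) = 80
One optimal cutting: 1 + 1 + 1 + 1 + 1 + 1 + 1 + 1 + 1 + 1 → €80.

80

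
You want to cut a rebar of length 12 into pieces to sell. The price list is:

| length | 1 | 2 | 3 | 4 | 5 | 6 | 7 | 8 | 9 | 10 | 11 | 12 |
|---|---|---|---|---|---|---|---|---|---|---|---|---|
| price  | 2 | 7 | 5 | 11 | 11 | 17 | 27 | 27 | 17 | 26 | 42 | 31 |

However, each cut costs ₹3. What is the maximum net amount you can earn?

41

Consider every possible first cut. net[k] is the best of p[i]+net[k−i] over all sellable i≤k, charging 3 whenever i<k.
net[1] = 2
net[2] = max(2+2-3, 7+0) = 7
net[3] = max(2+7-3, 7+2-3, 5+0) = 6
net[4] = max(2+6-3, 7+7-3, 5+2-3, 11+0) = 11
net[5] = max(2+11-3, 7+6-3, 5+7-3, 11+2-3, 11+0) = 11
net[6] = max(2+11-3, 7+11-3, 5+6-3, 11+7-3, 11+2-3, 17+0) = 17
net[7] = max(2+17-3, 7+11-3, 5+11-3, …, 17+2-3, 27+0) = 27
net[8] = max(2+27-3, 7+17-3, 5+11-3, …, 27+2-3, 27+0) = 27
net[9] = max(2+27-3, 7+27-3, 5+17-3, …, 27+2-3, 17+0) = 31
net[10] = max(2+31-3, 7+27-3, 5+27-3, …, 17+2-3, 26+0) = 31
net[11] = max(2+31-3, 7+31-3, 5+27-3, …, 26+2-3, 42+0) = 42
net[12] = max(2+42-3, 7+31-3, 5+31-3, …, 42+2-3, 31+0) = 41
One optimal plan: pieces 11 + 1 (1 cut) → ₹44 − ₹3 = ₹41.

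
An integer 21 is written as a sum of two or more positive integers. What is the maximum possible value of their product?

2187

Let f[k] be the best product for length k (with at least one cut). For each first piece i, the rest contributes max(k−i, f[k−i]).
f[2] = 1×max(1,0) = 1×1 = 1
f[3] = 1×max(2,1) = 1×2 = 2
f[4] = 2×max(2,1) = 2×2 = 4
f[5] = 2×max(3,2) = 2×3 = 6
f[6] = 3×max(3,2) = 3×3 = 9
f[7] = 2×max(5,6) = 2×6 = 12
f[8] = 2×max(6,9) = 2×9 = 18
f[9] = 3×max(6,9) = 3×9 = 27
f[10] = 2×max(8,18) = 2×18 = 36
f[11] = 2×max(9,27) = 2×27 = 54
f[12] = 3×max(9,27) = 3×27 = 81
f[13] = 2×max(11,54) = 2×54 = 108
f[14] = 2×max(12,81) = 2×81 = 162
f[15] = 3×max(12,81) = 3×81 = 243
f[16] = 2×max(14,162) = 2×162 = 324
f[17] = 2×max(15,243) = 2×243 = 486
f[18] = 3×max(15,243) = 3×243 = 729
f[19] = 2×max(17,486) = 2×486 = 972
f[20] = 2×max(18,729) = 2×729 = 1458
f[21] = 3×max(18,729) = 3×729 = 2187
One optimal split: 3 + 3 + 3 + 3 + 3 + 3 + 3; product 3×3×3×3×3×3×3 = 2187.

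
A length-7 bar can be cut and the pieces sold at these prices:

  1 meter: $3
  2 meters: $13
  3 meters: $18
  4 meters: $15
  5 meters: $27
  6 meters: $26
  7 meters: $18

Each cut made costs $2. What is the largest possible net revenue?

40

Consider every possible first cut. net[k] is the best of p[i]+net[k−i] over all sellable i≤k, charging 2 whenever i<k.
net[1] = 3
net[2] = 13
net[3] = 18
net[4] = 24  (first piece 2, then net[2]=13)
net[5] = 29  (first piece 2, then net[3]=18)
net[6] = 35  (first piece 2, then net[4]=24)
net[7] = 40  (first piece 2, then net[5]=29)
One optimal plan: pieces 3 + 2 + 2 (2 cuts) → $44 − $4 = $40.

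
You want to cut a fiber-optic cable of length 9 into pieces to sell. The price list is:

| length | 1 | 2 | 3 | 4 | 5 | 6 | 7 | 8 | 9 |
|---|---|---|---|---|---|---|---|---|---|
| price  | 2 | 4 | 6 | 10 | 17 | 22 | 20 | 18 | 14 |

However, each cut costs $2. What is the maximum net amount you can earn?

Build net[k] bottom-up: net[k] = max over allowed piece i of (p[i] + net[k−i]) − 2 per cut.
net[1] = 2
net[2] = max(2+2-2, 4+0) = 4
net[3] = max(2+4-2, 4+2-2, 6+0) = 6
net[4] = max(2+6-2, 4+4-2, 6+2-2, 10+0) = 10
net[5] = max(2+10-2, 4+6-2, 6+4-2, 10+2-2, 17+0) = 17
net[6] = max(2+17-2, 4+10-2, 6+6-2, 10+4-2, 17+2-2, 22+0) = 22
net[7] = max(2+22-2, 4+17-2, 6+10-2, …, 22+2-2, 20+0) = 22
net[8] = max(2+22-2, 4+22-2, 6+17-2, …, 20+2-2, 18+0) = 24
net[9] = max(2+24-2, 4+22-2, 6+22-2, …, 18+2-2, 14+0) = 26
One optimal plan: pieces 6 + 3 (1 cut) → $28 − $2 = $26.

26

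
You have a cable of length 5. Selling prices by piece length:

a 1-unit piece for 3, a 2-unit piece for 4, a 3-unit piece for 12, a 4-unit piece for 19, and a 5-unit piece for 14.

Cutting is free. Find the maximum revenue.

22

Let v[k] be the best obtainable value from length k. For each k, try every first piece i and keep the best of price[i] + v[k−i].
v[1] = 3
v[2] = 6  (first piece 1, then v[1]=3)
v[3] = 12
v[4] = 19
v[5] = 22  (first piece 1, then v[4]=19)
One optimal cutting: 4 + 1 → 19 + 3 = 22.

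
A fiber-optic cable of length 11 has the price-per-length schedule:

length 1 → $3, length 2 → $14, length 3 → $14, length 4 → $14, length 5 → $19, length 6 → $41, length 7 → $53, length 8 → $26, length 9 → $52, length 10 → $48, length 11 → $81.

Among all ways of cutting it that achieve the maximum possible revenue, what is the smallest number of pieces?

Consider every possible first cut. r[k] is the best of p[i]+r[k−i] over all sellable i≤k.
r[1] = 3
r[2] = 14
r[3] = 17  (first piece 1, then r[2]=14)
r[4] = 28  (first piece 2, then r[2]=14)
r[5] = 31  (first piece 1, then r[4]=28)
r[6] = 42  (first piece 2, then r[4]=28)
r[7] = 53
r[8] = 56  (first piece 1, then r[7]=53)
r[9] = 67  (first piece 2, then r[7]=53)
r[10] = 70  (first piece 1, then r[9]=67)
r[11] = 81  (first piece 2, then r[9]=67)
Maximum revenue is $81.
Now minimize piece count subject to staying optimal: for each k, pieces[k] = 1 + min over i with p[i]+r[k−i]=r[k] of pieces[k−i].
pieces[8] = 2
pieces[9] = 2
pieces[10] = 3
pieces[11] = 1

1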